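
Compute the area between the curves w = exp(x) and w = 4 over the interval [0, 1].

On [0, 1], (exp(x)) - (4) = exp(x) - 4 is ≤ 0 throughout, so the area is a single integral of |exp(x) - 4|.
∫[0,1] (exp(x) - 4) dx = -5 + exp(1); the area of that piece is 5 - exp(1).

5 - exp(1)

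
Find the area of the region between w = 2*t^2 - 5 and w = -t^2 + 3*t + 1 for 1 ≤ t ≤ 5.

71

The difference (2*t^2 - 5) - (-t^2 + 3*t + 1) = 3*t^2 - 3*t - 6 changes sign at t = 2 inside [1, 5], so split the integral there.
∫[1,2] (3*t^2 - 3*t - 6) dt = -7/2; the area of that piece is 7/2.
∫[2,5] (3*t^2 - 3*t - 6) dt = 135/2.
Total area = 7/2 + 135/2 = 71.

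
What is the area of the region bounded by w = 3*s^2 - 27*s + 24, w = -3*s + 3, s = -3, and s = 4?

262

The difference (3*s^2 - 27*s + 24) - (-3*s + 3) = 3*s^2 - 24*s + 21 changes sign at s = 1 inside [-3, 4], so split the integral there.
∫[-3,1] (3*s^2 - 24*s + 21) ds = 208.
∫[1,4] (3*s^2 - 24*s + 21) ds = -54; the area of that piece is 54.
Total area = 208 + 54 = 262.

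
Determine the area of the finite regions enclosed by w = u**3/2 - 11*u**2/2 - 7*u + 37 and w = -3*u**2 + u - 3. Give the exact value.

5137/24

Set the curves equal: u**3/2 - 11*u**2/2 - 7*u + 37 = -3*u**2 + u - 3, so u**3/2 - 5*u**2/2 - 8*u + 40 = 0, which factors as (u - 5)*(u - 4)*(u + 4)/2 = 0. The curves meet at u = -4, 4, 5.
On [-4, 4], w = u**3/2 - 11*u**2/2 - 7*u + 37 is on top; that piece has area ∫[-4,4] (u**3/2 - 5*u**2/2 - 8*u + 40) du = 640/3.
On [4, 5], w = -3*u**2 + u - 3 is on top; that piece has area ∫[4,5] (-(u**3/2 - 5*u**2/2 - 8*u + 40)) du = 17/24.
Total enclosed area = 640/3 + 17/24 = 5137/24.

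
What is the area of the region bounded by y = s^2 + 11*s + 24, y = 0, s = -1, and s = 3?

448/3

On [-1, 3], (s^2 + 11*s + 24) - (0) = s^2 + 11*s + 24 is ≥ 0 throughout, so the area is a single integral of |s^2 + 11*s + 24|.
∫[-1,3] (s^2 + 11*s + 24) ds = 448/3.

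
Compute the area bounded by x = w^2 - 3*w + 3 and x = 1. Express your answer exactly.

Both boundary curves give x as a function of w, so integrate with respect to w. Setting them equal: w^2 - 3*w + 2 = 0, i.e. (w - 2)*(w - 1) = 0, so they meet at w = 1, 2.
For w in [1, 2], x = w^2 - 3*w + 3 is on the left; area = ∫[1,2] (-(w^2 - 3*w + 2)) dw = 1/6.

1/6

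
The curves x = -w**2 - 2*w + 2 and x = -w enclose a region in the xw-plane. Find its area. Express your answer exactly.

Both boundary curves give x as a function of w, so integrate with respect to w. Setting them equal: -w**2 - w + 2 = 0, i.e. -(w - 1)*(w + 2) = 0, so they meet at w = -2, 1.
For w in [-2, 1], x = -w**2 - 2*w + 2 is on the right; area = ∫[-2,1] (-w**2 - w + 2) dw = 9/2.

9/2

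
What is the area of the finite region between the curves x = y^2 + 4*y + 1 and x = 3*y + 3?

Both boundary curves give x as a function of y, so integrate with respect to y. Setting them equal: y^2 + y - 2 = 0, i.e. (y - 1)*(y + 2) = 0, so they meet at y = -2, 1.
For y in [-2, 1], x = y^2 + 4*y + 1 is on the left; area = ∫[-2,1] (-(y^2 + y - 2)) dy = 9/2.

9/2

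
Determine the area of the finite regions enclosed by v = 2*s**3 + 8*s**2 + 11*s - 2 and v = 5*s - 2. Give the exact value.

37/6

Set the curves equal: 2*s**3 + 8*s**2 + 11*s - 2 = 5*s - 2, so 2*s**3 + 8*s**2 + 6*s = 0, which factors as 2*s*(s + 1)*(s + 3) = 0. The curves meet at s = -3, -1, 0.
On [-3, -1], v = 2*s**3 + 8*s**2 + 11*s - 2 is on top; that piece has area ∫[-3,-1] (2*s**3 + 8*s**2 + 6*s) ds = 16/3.
On [-1, 0], v = 5*s - 2 is on top; that piece has area ∫[-1,0] (-(2*s**3 + 8*s**2 + 6*s)) ds = 5/6.
Total enclosed area = 16/3 + 5/6 = 37/6.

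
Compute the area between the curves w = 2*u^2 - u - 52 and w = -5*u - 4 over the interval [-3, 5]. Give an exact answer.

272

The difference (2*u^2 - u - 52) - (-5*u - 4) = 2*u^2 + 4*u - 48 changes sign at u = 4 inside [-3, 5], so split the integral there.
∫[-3,4] (2*u^2 + 4*u - 48) du = -784/3; the area of that piece is 784/3.
∫[4,5] (2*u^2 + 4*u - 48) du = 32/3.
Total area = 784/3 + 32/3 = 272.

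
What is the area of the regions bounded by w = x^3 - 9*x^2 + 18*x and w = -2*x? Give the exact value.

Set the curves equal: x^3 - 9*x^2 + 18*x = -2*x, so x^3 - 9*x^2 + 20*x = 0, which factors as x*(x - 5)*(x - 4) = 0. The curves meet at x = 0, 4, 5.
On [0, 4], w = x^3 - 9*x^2 + 18*x is on top; that piece has area ∫[0,4] (x^3 - 9*x^2 + 20*x) dx = 32.
On [4, 5], w = -2*x is on top; that piece has area ∫[4,5] (-(x^3 - 9*x^2 + 20*x)) dx = 3/4.
Total enclosed area = 32 + 3/4 = 131/4.

131/4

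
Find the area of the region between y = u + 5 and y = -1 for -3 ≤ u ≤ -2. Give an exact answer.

On [-3, -2], (u + 5) - (-1) = u + 6 is ≥ 0 throughout, so the area is a single integral of |u + 6|.
∫[-3,-2] (u + 6) du = 7/2.

7/2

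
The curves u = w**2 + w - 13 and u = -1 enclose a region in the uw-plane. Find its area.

Both boundary curves give u as a function of w, so integrate with respect to w. Setting them equal: w**2 + w - 12 = 0, i.e. (w - 3)*(w + 4) = 0, so they meet at w = -4, 3.
For w in [-4, 3], u = w**2 + w - 13 is on the left; area = ∫[-4,3] (-(w**2 + w - 12)) dw = 343/6.

343/6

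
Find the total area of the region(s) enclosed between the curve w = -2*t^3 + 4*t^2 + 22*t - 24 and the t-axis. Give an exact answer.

The curve meets the t-axis where -2*t^3 + 4*t^2 + 22*t - 24 = 0, i.e. -2*(t - 4)*(t - 1)*(t + 3) = 0, at t = -3, 1, 4.
On [-3, 1] the curve lies below the axis; ∫[-3,1] (-2*t^3 + 4*t^2 + 22*t - 24) dt = -320/3, giving area 320/3.
On [1, 4] the curve lies above the axis; ∫[1,4] (-2*t^3 + 4*t^2 + 22*t - 24) dt = 99/2, giving area 99/2.
Total area = 320/3 + 99/2 = 937/6.

937/6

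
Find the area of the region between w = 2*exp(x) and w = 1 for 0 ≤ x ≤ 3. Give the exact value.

-5 + 2*exp(3)

On [0, 3], (2*exp(x)) - (1) = 2*exp(x) - 1 is ≥ 0 throughout, so the area is a single integral of |2*exp(x) - 1|.
∫[0,3] (2*exp(x) - 1) dx = -5 + 2*exp(3).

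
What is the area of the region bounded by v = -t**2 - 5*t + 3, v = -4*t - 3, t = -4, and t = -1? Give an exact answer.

61/6

The difference (-t**2 - 5*t + 3) - (-4*t - 3) = -t**2 - t + 6 changes sign at t = -3 inside [-4, -1], so split the integral there.
∫[-4,-3] (-t**2 - t + 6) dt = -17/6; the area of that piece is 17/6.
∫[-3,-1] (-t**2 - t + 6) dt = 22/3.
Total area = 17/6 + 22/3 = 61/6.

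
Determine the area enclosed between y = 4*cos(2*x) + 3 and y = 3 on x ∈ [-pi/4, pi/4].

4

On [-pi/4, pi/4], (4*cos(2*x) + 3) - (3) = 4*cos(2*x) is ≥ 0 throughout, so the area is a single integral of |4*cos(2*x)|.
∫[-pi/4,pi/4] (4*cos(2*x)) dx = 4.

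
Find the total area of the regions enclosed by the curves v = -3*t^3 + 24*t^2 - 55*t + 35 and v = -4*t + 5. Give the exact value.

71/2

Set the curves equal: -3*t^3 + 24*t^2 - 55*t + 35 = -4*t + 5, so -3*t^3 + 24*t^2 - 51*t + 30 = 0, which factors as -3*(t - 5)*(t - 2)*(t - 1) = 0. The curves meet at t = 1, 2, 5.
On [1, 2], v = -4*t + 5 is on top; that piece has area ∫[1,2] (-(-3*t^3 + 24*t^2 - 51*t + 30)) dt = 7/4.
On [2, 5], v = -3*t^3 + 24*t^2 - 55*t + 35 is on top; that piece has area ∫[2,5] (-3*t^3 + 24*t^2 - 51*t + 30) dt = 135/4.
Total enclosed area = 7/4 + 135/4 = 71/2.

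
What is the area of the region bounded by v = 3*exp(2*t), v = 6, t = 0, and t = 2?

The difference (3*exp(2*t)) - (6) = 3*exp(2*t) - 6 changes sign at t = log(2)/2 inside [0, 2], so split the integral there.
∫[0,log(2)/2] (3*exp(2*t) - 6) dt = 3/2 - log(8); the area of that piece is -3/2 + log(8).
∫[log(2)/2,2] (3*exp(2*t) - 6) dt = -15 + 3*log(2) + 3*exp(4)/2.
Total area = (-3/2 + log(8)) + (-15 + 3*log(2) + 3*exp(4)/2) = -33/2 + 6*log(2) + 3*exp(4)/2.

-33/2 + 6*log(2) + 3*exp(4)/2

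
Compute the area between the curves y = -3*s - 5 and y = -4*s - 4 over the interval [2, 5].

On [2, 5], (-3*s - 5) - (-4*s - 4) = s - 1 is ≥ 0 throughout, so the area is a single integral of |s - 1|.
∫[2,5] (s - 1) ds = 15/2.

15/2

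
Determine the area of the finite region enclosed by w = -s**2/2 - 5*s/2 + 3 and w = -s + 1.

125/12

Set the curves equal: -s**2/2 - 5*s/2 + 3 = -s + 1, so -s**2/2 - 3*s/2 + 2 = 0, which factors as -(s - 1)*(s + 4)/2 = 0. The curves meet at s = -4, 1.
On [-4, 1], w = -s**2/2 - 5*s/2 + 3 is on top; that piece has area ∫[-4,1] (-s**2/2 - 3*s/2 + 2) ds = 125/12.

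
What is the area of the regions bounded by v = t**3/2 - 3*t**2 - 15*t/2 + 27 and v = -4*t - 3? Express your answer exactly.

517/4

Set the curves equal: t**3/2 - 3*t**2 - 15*t/2 + 27 = -4*t - 3, so t**3/2 - 3*t**2 - 7*t/2 + 30 = 0, which factors as (t - 5)*(t - 4)*(t + 3)/2 = 0. The curves meet at t = -3, 4, 5.
On [-3, 4], v = t**3/2 - 3*t**2 - 15*t/2 + 27 is on top; that piece has area ∫[-3,4] (t**3/2 - 3*t**2 - 7*t/2 + 30) dt = 1029/8.
On [4, 5], v = -4*t - 3 is on top; that piece has area ∫[4,5] (-(t**3/2 - 3*t**2 - 7*t/2 + 30)) dt = 5/8.
Total enclosed area = 1029/8 + 5/8 = 517/4.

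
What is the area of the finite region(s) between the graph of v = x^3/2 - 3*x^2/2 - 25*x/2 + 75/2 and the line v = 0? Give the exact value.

262

The curve meets the x-axis where x^3/2 - 3*x^2/2 - 25*x/2 + 75/2 = 0, i.e. (x - 5)*(x - 3)*(x + 5)/2 = 0, at x = -5, 3, 5.
On [-5, 3] the curve lies above the axis; ∫[-5,3] (x^3/2 - 3*x^2/2 - 25*x/2 + 75/2) dx = 256, giving area 256.
On [3, 5] the curve lies below the axis; ∫[3,5] (x^3/2 - 3*x^2/2 - 25*x/2 + 75/2) dx = -6, giving area 6.
Total area = 256 + 6 = 262.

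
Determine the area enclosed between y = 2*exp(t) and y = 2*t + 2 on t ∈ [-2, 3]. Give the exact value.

-15 - 2*exp(-2) + 2*exp(3)

On [-2, 3], (2*exp(t)) - (2*t + 2) = -2*t + 2*exp(t) - 2 is ≥ 0 throughout, so the area is a single integral of |-2*t + 2*exp(t) - 2|.
∫[-2,3] (-2*t + 2*exp(t) - 2) dt = -15 - 2*exp(-2) + 2*exp(3).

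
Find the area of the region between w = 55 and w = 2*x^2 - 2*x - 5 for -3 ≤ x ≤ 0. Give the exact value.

153

On [-3, 0], (55) - (2*x^2 - 2*x - 5) = -2*x^2 + 2*x + 60 is ≥ 0 throughout, so the area is a single integral of |-2*x^2 + 2*x + 60|.
∫[-3,0] (-2*x^2 + 2*x + 60) dx = 153.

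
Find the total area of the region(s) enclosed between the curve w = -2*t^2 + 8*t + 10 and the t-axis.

72

The curve meets the t-axis where -2*t^2 + 8*t + 10 = 0, i.e. -2*(t - 5)*(t + 1) = 0, at t = -1, 5.
On [-1, 5] the curve lies above the axis; ∫[-1,5] (-2*t^2 + 8*t + 10) dt = 72, giving area 72.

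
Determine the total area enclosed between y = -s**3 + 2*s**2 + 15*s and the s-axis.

The curve meets the s-axis where -s**3 + 2*s**2 + 15*s = 0, i.e. -s*(s - 5)*(s + 3) = 0, at s = -3, 0, 5.
On [-3, 0] the curve lies below the axis; ∫[-3,0] (-s**3 + 2*s**2 + 15*s) ds = -117/4, giving area 117/4.
On [0, 5] the curve lies above the axis; ∫[0,5] (-s**3 + 2*s**2 + 15*s) ds = 1375/12, giving area 1375/12.
Total area = 117/4 + 1375/12 = 863/6.

863/6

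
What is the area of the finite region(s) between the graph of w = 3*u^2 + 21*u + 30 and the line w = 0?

27/2

The curve meets the u-axis where 3*u^2 + 21*u + 30 = 0, i.e. 3*(u + 2)*(u + 5) = 0, at u = -5, -2.
On [-5, -2] the curve lies below the axis; ∫[-5,-2] (3*u^2 + 21*u + 30) du = -27/2, giving area 27/2.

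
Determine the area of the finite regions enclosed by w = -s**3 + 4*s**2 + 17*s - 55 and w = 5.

3901/12

Set the curves equal: -s**3 + 4*s**2 + 17*s - 55 = 5, so -s**3 + 4*s**2 + 17*s - 60 = 0, which factors as -(s - 5)*(s - 3)*(s + 4) = 0. The curves meet at s = -4, 3, 5.
On [-4, 3], w = 5 is on top; that piece has area ∫[-4,3] (-(-s**3 + 4*s**2 + 17*s - 60)) ds = 3773/12.
On [3, 5], w = -s**3 + 4*s**2 + 17*s - 55 is on top; that piece has area ∫[3,5] (-s**3 + 4*s**2 + 17*s - 60) ds = 32/3.
Total enclosed area = 3773/12 + 32/3 = 3901/12.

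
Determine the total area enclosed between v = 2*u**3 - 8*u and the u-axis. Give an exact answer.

16

The curve meets the u-axis where 2*u**3 - 8*u = 0, i.e. 2*u*(u - 2)*(u + 2) = 0, at u = -2, 0, 2.
On [-2, 0] the curve lies above the axis; ∫[-2,0] (2*u**3 - 8*u) du = 8, giving area 8.
On [0, 2] the curve lies below the axis; ∫[0,2] (2*u**3 - 8*u) du = -8, giving area 8.
Total area = 8 + 8 = 16.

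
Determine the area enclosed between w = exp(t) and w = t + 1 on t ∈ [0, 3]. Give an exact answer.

On [0, 3], (exp(t)) - (t + 1) = -t + exp(t) - 1 is ≥ 0 throughout, so the area is a single integral of |-t + exp(t) - 1|.
∫[0,3] (-t + exp(t) - 1) dt = -17/2 + exp(3).

-17/2 + exp(3)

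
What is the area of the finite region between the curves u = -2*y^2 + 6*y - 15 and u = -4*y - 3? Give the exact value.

1/3

Both boundary curves give u as a function of y, so integrate with respect to y. Setting them equal: -2*y^2 + 10*y - 12 = 0, i.e. -2*(y - 3)*(y - 2) = 0, so they meet at y = 2, 3.
For y in [2, 3], u = -2*y^2 + 6*y - 15 is on the right; area = ∫[2,3] (-2*y^2 + 10*y - 12) dy = 1/3.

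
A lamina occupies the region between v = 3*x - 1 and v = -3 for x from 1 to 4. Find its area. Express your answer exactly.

On [1, 4], (3*x - 1) - (-3) = 3*x + 2 is ≥ 0 throughout, so the area is a single integral of |3*x + 2|.
∫[1,4] (3*x + 2) dx = 57/2.

57/2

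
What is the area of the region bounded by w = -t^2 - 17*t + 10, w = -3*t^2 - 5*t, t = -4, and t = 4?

604/3

The difference (-t^2 - 17*t + 10) - (-3*t^2 - 5*t) = 2*t^2 - 12*t + 10 changes sign at t = 1 inside [-4, 4], so split the integral there.
∫[-4,1] (2*t^2 - 12*t + 10) dt = 550/3.
∫[1,4] (2*t^2 - 12*t + 10) dt = -18; the area of that piece is 18.
Total area = 550/3 + 18 = 604/3.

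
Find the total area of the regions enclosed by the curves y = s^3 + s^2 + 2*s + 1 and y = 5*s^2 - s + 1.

Set the curves equal: s^3 + s^2 + 2*s + 1 = 5*s^2 - s + 1, so s^3 - 4*s^2 + 3*s = 0, which factors as s*(s - 3)*(s - 1) = 0. The curves meet at s = 0, 1, 3.
On [0, 1], y = s^3 + s^2 + 2*s + 1 is on top; that piece has area ∫[0,1] (s^3 - 4*s^2 + 3*s) ds = 5/12.
On [1, 3], y = 5*s^2 - s + 1 is on top; that piece has area ∫[1,3] (-(s^3 - 4*s^2 + 3*s)) ds = 8/3.
Total enclosed area = 5/12 + 8/3 = 37/12.

37/12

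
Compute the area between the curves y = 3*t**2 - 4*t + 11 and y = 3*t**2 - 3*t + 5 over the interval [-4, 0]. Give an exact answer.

On [-4, 0], (3*t**2 - 4*t + 11) - (3*t**2 - 3*t + 5) = -t + 6 is ≥ 0 throughout, so the area is a single integral of |-t + 6|.
∫[-4,0] (-t + 6) dt = 32.

32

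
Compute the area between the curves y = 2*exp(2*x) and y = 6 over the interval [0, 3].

-23 + 6*log(3) + exp(6)

The difference (2*exp(2*x)) - (6) = 2*exp(2*x) - 6 changes sign at x = log(3)/2 inside [0, 3], so split the integral there.
∫[0,log(3)/2] (2*exp(2*x) - 6) dx = 2 - log(27); the area of that piece is -2 + log(27).
∫[log(3)/2,3] (2*exp(2*x) - 6) dx = -21 + 3*log(3) + exp(6).
Total area = (-2 + log(27)) + (-21 + 3*log(3) + exp(6)) = -23 + 6*log(3) + exp(6).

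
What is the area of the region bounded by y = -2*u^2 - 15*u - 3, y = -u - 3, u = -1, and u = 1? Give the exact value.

The difference (-2*u^2 - 15*u - 3) - (-u - 3) = -2*u^2 - 14*u changes sign at u = 0 inside [-1, 1], so split the integral there.
∫[-1,0] (-2*u^2 - 14*u) du = 19/3.
∫[0,1] (-2*u^2 - 14*u) du = -23/3; the area of that piece is 23/3.
Total area = 19/3 + 23/3 = 14.

14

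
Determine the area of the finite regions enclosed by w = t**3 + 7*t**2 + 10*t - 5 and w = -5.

253/12

Set the curves equal: t**3 + 7*t**2 + 10*t - 5 = -5, so t**3 + 7*t**2 + 10*t = 0, which factors as t*(t + 2)*(t + 5) = 0. The curves meet at t = -5, -2, 0.
On [-5, -2], w = t**3 + 7*t**2 + 10*t - 5 is on top; that piece has area ∫[-5,-2] (t**3 + 7*t**2 + 10*t) dt = 63/4.
On [-2, 0], w = -5 is on top; that piece has area ∫[-2,0] (-(t**3 + 7*t**2 + 10*t)) dt = 16/3.
Total enclosed area = 63/4 + 16/3 = 253/12.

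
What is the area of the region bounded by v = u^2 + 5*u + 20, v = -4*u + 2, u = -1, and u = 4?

1075/6

On [-1, 4], (u^2 + 5*u + 20) - (-4*u + 2) = u^2 + 9*u + 18 is ≥ 0 throughout, so the area is a single integral of |u^2 + 9*u + 18|.
∫[-1,4] (u^2 + 9*u + 18) du = 1075/6.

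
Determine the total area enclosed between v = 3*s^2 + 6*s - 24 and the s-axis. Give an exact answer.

108

The curve meets the s-axis where 3*s^2 + 6*s - 24 = 0, i.e. 3*(s - 2)*(s + 4) = 0, at s = -4, 2.
On [-4, 2] the curve lies below the axis; ∫[-4,2] (3*s^2 + 6*s - 24) ds = -108, giving area 108.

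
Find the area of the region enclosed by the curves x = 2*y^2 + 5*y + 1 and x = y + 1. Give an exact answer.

Both boundary curves give x as a function of y, so integrate with respect to y. Setting them equal: 2*y^2 + 4*y = 0, i.e. 2*y*(y + 2) = 0, so they meet at y = -2, 0.
For y in [-2, 0], x = 2*y^2 + 5*y + 1 is on the left; area = ∫[-2,0] (-(2*y^2 + 4*y)) dy = 8/3.

8/3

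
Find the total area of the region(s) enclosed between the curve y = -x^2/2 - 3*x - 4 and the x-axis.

2/3

The curve meets the x-axis where -x^2/2 - 3*x - 4 = 0, i.e. -(x + 2)*(x + 4)/2 = 0, at x = -4, -2.
On [-4, -2] the curve lies above the axis; ∫[-4,-2] (-x^2/2 - 3*x - 4) dx = 2/3, giving area 2/3.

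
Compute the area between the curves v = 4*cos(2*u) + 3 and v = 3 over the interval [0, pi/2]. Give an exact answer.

4

The difference (4*cos(2*u) + 3) - (3) = 4*cos(2*u) changes sign at u = pi/4 inside [0, pi/2], so split the integral there.
∫[0,pi/4] (4*cos(2*u)) du = 2.
∫[pi/4,pi/2] (4*cos(2*u)) du = -2; the area of that piece is 2.
Total area = 2 + 2 = 4.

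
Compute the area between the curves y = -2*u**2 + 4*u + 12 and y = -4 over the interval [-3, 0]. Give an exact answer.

76/3

The difference (-2*u**2 + 4*u + 12) - (-4) = -2*u**2 + 4*u + 16 changes sign at u = -2 inside [-3, 0], so split the integral there.
∫[-3,-2] (-2*u**2 + 4*u + 16) du = -20/3; the area of that piece is 20/3.
∫[-2,0] (-2*u**2 + 4*u + 16) du = 56/3.
Total area = 20/3 + 56/3 = 76/3.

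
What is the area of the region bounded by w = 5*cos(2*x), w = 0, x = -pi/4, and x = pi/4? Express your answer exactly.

On [-pi/4, pi/4], (5*cos(2*x)) - (0) = 5*cos(2*x) is ≥ 0 throughout, so the area is a single integral of |5*cos(2*x)|.
∫[-pi/4,pi/4] (5*cos(2*x)) dx = 5.

5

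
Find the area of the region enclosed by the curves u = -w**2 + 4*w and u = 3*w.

1/6

Both boundary curves give u as a function of w, so integrate with respect to w. Setting them equal: -w**2 + w = 0, i.e. -w*(w - 1) = 0, so they meet at w = 0, 1.
For w in [0, 1], u = -w**2 + 4*w is on the right; area = ∫[0,1] (-w**2 + w) dw = 1/6.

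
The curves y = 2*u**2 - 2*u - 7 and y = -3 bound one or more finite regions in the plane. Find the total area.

Set the curves equal: 2*u**2 - 2*u - 7 = -3, so 2*u**2 - 2*u - 4 = 0, which factors as 2*(u - 2)*(u + 1) = 0. The curves meet at u = -1, 2.
On [-1, 2], y = -3 is on top; that piece has area ∫[-1,2] (-(2*u**2 - 2*u - 4)) du = 9.

9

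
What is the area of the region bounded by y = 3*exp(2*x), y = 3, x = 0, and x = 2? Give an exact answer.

-15/2 + 3*exp(4)/2

On [0, 2], (3*exp(2*x)) - (3) = 3*exp(2*x) - 3 is ≥ 0 throughout, so the area is a single integral of |3*exp(2*x) - 3|.
∫[0,2] (3*exp(2*x) - 3) dx = -15/2 + 3*exp(4)/2.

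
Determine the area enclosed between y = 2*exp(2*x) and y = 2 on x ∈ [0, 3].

On [0, 3], (2*exp(2*x)) - (2) = 2*exp(2*x) - 2 is ≥ 0 throughout, so the area is a single integral of |2*exp(2*x) - 2|.
∫[0,3] (2*exp(2*x) - 2) dx = -7 + exp(6).

-7 + exp(6)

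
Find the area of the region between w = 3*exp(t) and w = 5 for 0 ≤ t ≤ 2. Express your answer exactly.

-17 - 10*log(3) + 10*log(5) + 3*exp(2)

The difference (3*exp(t)) - (5) = 3*exp(t) - 5 changes sign at t = log(5/3) inside [0, 2], so split the integral there.
∫[0,log(5/3)] (3*exp(t) - 5) dt = log(243/3125) + 2; the area of that piece is -2 + log(3125/243).
∫[log(5/3),2] (3*exp(t) - 5) dt = -15 - 5*log(3) + 5*log(5) + 3*exp(2).
Total area = (-2 + log(3125/243)) + (-15 - 5*log(3) + 5*log(5) + 3*exp(2)) = -17 - 10*log(3) + 10*log(5) + 3*exp(2).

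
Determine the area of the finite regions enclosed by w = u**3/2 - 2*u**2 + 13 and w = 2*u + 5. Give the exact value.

74/3

Set the curves equal: u**3/2 - 2*u**2 + 13 = 2*u + 5, so u**3/2 - 2*u**2 - 2*u + 8 = 0, which factors as (u - 4)*(u - 2)*(u + 2)/2 = 0. The curves meet at u = -2, 2, 4.
On [-2, 2], w = u**3/2 - 2*u**2 + 13 is on top; that piece has area ∫[-2,2] (u**3/2 - 2*u**2 - 2*u + 8) du = 64/3.
On [2, 4], w = 2*u + 5 is on top; that piece has area ∫[2,4] (-(u**3/2 - 2*u**2 - 2*u + 8)) du = 10/3.
Total enclosed area = 64/3 + 10/3 = 74/3.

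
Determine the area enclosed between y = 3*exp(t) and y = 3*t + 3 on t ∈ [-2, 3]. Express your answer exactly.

-45/2 - 3*exp(-2) + 3*exp(3)

On [-2, 3], (3*exp(t)) - (3*t + 3) = -3*t + 3*exp(t) - 3 is ≥ 0 throughout, so the area is a single integral of |-3*t + 3*exp(t) - 3|.
∫[-2,3] (-3*t + 3*exp(t) - 3) dt = -45/2 - 3*exp(-2) + 3*exp(3).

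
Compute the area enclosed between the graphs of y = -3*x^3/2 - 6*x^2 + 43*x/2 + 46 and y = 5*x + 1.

863/4

Set the curves equal: -3*x^3/2 - 6*x^2 + 43*x/2 + 46 = 5*x + 1, so -3*x^3/2 - 6*x^2 + 33*x/2 + 45 = 0, which factors as -3*(x - 3)*(x + 2)*(x + 5)/2 = 0. The curves meet at x = -5, -2, 3.
On [-5, -2], y = 5*x + 1 is on top; that piece has area ∫[-5,-2] (-(-3*x^3/2 - 6*x^2 + 33*x/2 + 45)) dx = 351/8.
On [-2, 3], y = -3*x^3/2 - 6*x^2 + 43*x/2 + 46 is on top; that piece has area ∫[-2,3] (-3*x^3/2 - 6*x^2 + 33*x/2 + 45) dx = 1375/8.
Total enclosed area = 351/8 + 1375/8 = 863/4.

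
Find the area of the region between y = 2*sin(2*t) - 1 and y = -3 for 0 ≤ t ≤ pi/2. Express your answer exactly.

On [0, pi/2], (2*sin(2*t) - 1) - (-3) = 2*sin(2*t) + 2 is ≥ 0 throughout, so the area is a single integral of |2*sin(2*t) + 2|.
∫[0,pi/2] (2*sin(2*t) + 2) dt = 2 + pi.

2 + pi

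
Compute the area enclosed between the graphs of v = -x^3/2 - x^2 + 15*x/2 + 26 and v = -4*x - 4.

Set the curves equal: -x^3/2 - x^2 + 15*x/2 + 26 = -4*x - 4, so -x^3/2 - x^2 + 23*x/2 + 30 = 0, which factors as -(x - 5)*(x + 3)*(x + 4)/2 = 0. The curves meet at x = -4, -3, 5.
On [-4, -3], v = -4*x - 4 is on top; that piece has area ∫[-4,-3] (-(-x^3/2 - x^2 + 23*x/2 + 30)) dx = 17/24.
On [-3, 5], v = -x^3/2 - x^2 + 15*x/2 + 26 is on top; that piece has area ∫[-3,5] (-x^3/2 - x^2 + 23*x/2 + 30) dx = 640/3.
Total enclosed area = 17/24 + 640/3 = 5137/24.

5137/24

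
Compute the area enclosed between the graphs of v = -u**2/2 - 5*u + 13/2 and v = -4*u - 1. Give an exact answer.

Set the curves equal: -u**2/2 - 5*u + 13/2 = -4*u - 1, so -u**2/2 - u + 15/2 = 0, which factors as -(u - 3)*(u + 5)/2 = 0. The curves meet at u = -5, 3.
On [-5, 3], v = -u**2/2 - 5*u + 13/2 is on top; that piece has area ∫[-5,3] (-u**2/2 - u + 15/2) du = 128/3.

128/3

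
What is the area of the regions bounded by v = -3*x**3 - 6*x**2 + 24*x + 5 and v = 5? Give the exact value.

148

Set the curves equal: -3*x**3 - 6*x**2 + 24*x + 5 = 5, so -3*x**3 - 6*x**2 + 24*x = 0, which factors as -3*x*(x - 2)*(x + 4) = 0. The curves meet at x = -4, 0, 2.
On [-4, 0], v = 5 is on top; that piece has area ∫[-4,0] (-(-3*x**3 - 6*x**2 + 24*x)) dx = 128.
On [0, 2], v = -3*x**3 - 6*x**2 + 24*x + 5 is on top; that piece has area ∫[0,2] (-3*x**3 - 6*x**2 + 24*x) dx = 20.
Total enclosed area = 128 + 20 = 148.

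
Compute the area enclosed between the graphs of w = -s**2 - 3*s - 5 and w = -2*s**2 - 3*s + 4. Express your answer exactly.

Set the curves equal: -s**2 - 3*s - 5 = -2*s**2 - 3*s + 4, so s**2 - 9 = 0, which factors as (s - 3)*(s + 3) = 0. The curves meet at s = -3, 3.
On [-3, 3], w = -2*s**2 - 3*s + 4 is on top; that piece has area ∫[-3,3] (-(s**2 - 9)) ds = 36.

36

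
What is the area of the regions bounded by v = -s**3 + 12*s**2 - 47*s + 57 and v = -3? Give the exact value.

Set the curves equal: -s**3 + 12*s**2 - 47*s + 57 = -3, so -s**3 + 12*s**2 - 47*s + 60 = 0, which factors as -(s - 5)*(s - 4)*(s - 3) = 0. The curves meet at s = 3, 4, 5.
On [3, 4], v = -3 is on top; that piece has area ∫[3,4] (-(-s**3 + 12*s**2 - 47*s + 60)) ds = 1/4.
On [4, 5], v = -s**3 + 12*s**2 - 47*s + 57 is on top; that piece has area ∫[4,5] (-s**3 + 12*s**2 - 47*s + 60) ds = 1/4.
Total enclosed area = 1/4 + 1/4 = 1/2.

1/2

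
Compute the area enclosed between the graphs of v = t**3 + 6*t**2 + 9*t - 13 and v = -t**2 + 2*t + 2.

Set the curves equal: t**3 + 6*t**2 + 9*t - 13 = -t**2 + 2*t + 2, so t**3 + 7*t**2 + 7*t - 15 = 0, which factors as (t - 1)*(t + 3)*(t + 5) = 0. The curves meet at t = -5, -3, 1.
On [-5, -3], v = t**3 + 6*t**2 + 9*t - 13 is on top; that piece has area ∫[-5,-3] (t**3 + 7*t**2 + 7*t - 15) dt = 20/3.
On [-3, 1], v = -t**2 + 2*t + 2 is on top; that piece has area ∫[-3,1] (-(t**3 + 7*t**2 + 7*t - 15)) dt = 128/3.
Total enclosed area = 20/3 + 128/3 = 148/3.

148/3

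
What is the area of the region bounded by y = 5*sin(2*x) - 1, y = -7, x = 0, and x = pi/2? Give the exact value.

On [0, pi/2], (5*sin(2*x) - 1) - (-7) = 5*sin(2*x) + 6 is ≥ 0 throughout, so the area is a single integral of |5*sin(2*x) + 6|.
∫[0,pi/2] (5*sin(2*x) + 6) dx = 5 + 3*pi.

5 + 3*pi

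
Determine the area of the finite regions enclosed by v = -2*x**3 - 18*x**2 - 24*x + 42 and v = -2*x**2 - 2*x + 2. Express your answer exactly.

443/3

Set the curves equal: -2*x**3 - 18*x**2 - 24*x + 42 = -2*x**2 - 2*x + 2, so -2*x**3 - 16*x**2 - 22*x + 40 = 0, which factors as -2*(x - 1)*(x + 4)*(x + 5) = 0. The curves meet at x = -5, -4, 1.
On [-5, -4], v = -2*x**2 - 2*x + 2 is on top; that piece has area ∫[-5,-4] (-(-2*x**3 - 16*x**2 - 22*x + 40)) dx = 11/6.
On [-4, 1], v = -2*x**3 - 18*x**2 - 24*x + 42 is on top; that piece has area ∫[-4,1] (-2*x**3 - 16*x**2 - 22*x + 40) dx = 875/6.
Total enclosed area = 11/6 + 875/6 = 443/3.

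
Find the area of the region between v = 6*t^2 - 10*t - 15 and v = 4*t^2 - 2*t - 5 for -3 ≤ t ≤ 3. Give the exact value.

248/3

The difference (6*t^2 - 10*t - 15) - (4*t^2 - 2*t - 5) = 2*t^2 - 8*t - 10 changes sign at t = -1 inside [-3, 3], so split the integral there.
∫[-3,-1] (2*t^2 - 8*t - 10) dt = 88/3.
∫[-1,3] (2*t^2 - 8*t - 10) dt = -160/3; the area of that piece is 160/3.
Total area = 88/3 + 160/3 = 248/3.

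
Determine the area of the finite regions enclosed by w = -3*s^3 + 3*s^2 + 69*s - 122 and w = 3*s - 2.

Set the curves equal: -3*s^3 + 3*s^2 + 69*s - 122 = 3*s - 2, so -3*s^3 + 3*s^2 + 66*s - 120 = 0, which factors as -3*(s - 4)*(s - 2)*(s + 5) = 0. The curves meet at s = -5, 2, 4.
On [-5, 2], w = 3*s - 2 is on top; that piece has area ∫[-5,2] (-(-3*s^3 + 3*s^2 + 66*s - 120)) ds = 3773/4.
On [2, 4], w = -3*s^3 + 3*s^2 + 69*s - 122 is on top; that piece has area ∫[2,4] (-3*s^3 + 3*s^2 + 66*s - 120) ds = 32.
Total enclosed area = 3773/4 + 32 = 3901/4.

3901/4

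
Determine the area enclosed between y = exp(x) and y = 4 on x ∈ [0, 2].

The difference (exp(x)) - (4) = exp(x) - 4 changes sign at x = log(4) inside [0, 2], so split the integral there.
∫[0,log(4)] (exp(x) - 4) dx = 3 - log(256); the area of that piece is -3 + log(256).
∫[log(4),2] (exp(x) - 4) dx = -12 + 8*log(2) + exp(2).
Total area = (-3 + log(256)) + (-12 + 8*log(2) + exp(2)) = -15 + exp(2) + 16*log(2).

-15 + exp(2) + 16*log(2)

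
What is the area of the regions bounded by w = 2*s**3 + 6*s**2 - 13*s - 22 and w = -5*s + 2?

131/2

Set the curves equal: 2*s**3 + 6*s**2 - 13*s - 22 = -5*s + 2, so 2*s**3 + 6*s**2 - 8*s - 24 = 0, which factors as 2*(s - 2)*(s + 2)*(s + 3) = 0. The curves meet at s = -3, -2, 2.
On [-3, -2], w = 2*s**3 + 6*s**2 - 13*s - 22 is on top; that piece has area ∫[-3,-2] (2*s**3 + 6*s**2 - 8*s - 24) ds = 3/2.
On [-2, 2], w = -5*s + 2 is on top; that piece has area ∫[-2,2] (-(2*s**3 + 6*s**2 - 8*s - 24)) ds = 64.
Total enclosed area = 3/2 + 64 = 131/2.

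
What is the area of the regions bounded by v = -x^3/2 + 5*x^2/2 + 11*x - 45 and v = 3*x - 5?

5137/24

Set the curves equal: -x^3/2 + 5*x^2/2 + 11*x - 45 = 3*x - 5, so -x^3/2 + 5*x^2/2 + 8*x - 40 = 0, which factors as -(x - 5)*(x - 4)*(x + 4)/2 = 0. The curves meet at x = -4, 4, 5.
On [-4, 4], v = 3*x - 5 is on top; that piece has area ∫[-4,4] (-(-x^3/2 + 5*x^2/2 + 8*x - 40)) dx = 640/3.
On [4, 5], v = -x^3/2 + 5*x^2/2 + 11*x - 45 is on top; that piece has area ∫[4,5] (-x^3/2 + 5*x^2/2 + 8*x - 40) dx = 17/24.
Total enclosed area = 640/3 + 17/24 = 5137/24.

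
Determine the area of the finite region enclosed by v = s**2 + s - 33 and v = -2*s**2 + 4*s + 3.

Set the curves equal: s**2 + s - 33 = -2*s**2 + 4*s + 3, so 3*s**2 - 3*s - 36 = 0, which factors as 3*(s - 4)*(s + 3) = 0. The curves meet at s = -3, 4.
On [-3, 4], v = -2*s**2 + 4*s + 3 is on top; that piece has area ∫[-3,4] (-(3*s**2 - 3*s - 36)) ds = 343/2.

343/2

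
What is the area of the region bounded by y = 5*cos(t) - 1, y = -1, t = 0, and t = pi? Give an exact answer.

The difference (5*cos(t) - 1) - (-1) = 5*cos(t) changes sign at t = pi/2 inside [0, pi], so split the integral there.
∫[0,pi/2] (5*cos(t)) dt = 5.
∫[pi/2,pi] (5*cos(t)) dt = -5; the area of that piece is 5.
Total area = 5 + 5 = 10.

10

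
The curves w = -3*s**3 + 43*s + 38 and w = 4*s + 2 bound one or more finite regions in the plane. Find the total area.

1221/4

Set the curves equal: -3*s**3 + 43*s + 38 = 4*s + 2, so -3*s**3 + 39*s + 36 = 0, which factors as -3*(s - 4)*(s + 1)*(s + 3) = 0. The curves meet at s = -3, -1, 4.
On [-3, -1], w = 4*s + 2 is on top; that piece has area ∫[-3,-1] (-(-3*s**3 + 39*s + 36)) ds = 24.
On [-1, 4], w = -3*s**3 + 43*s + 38 is on top; that piece has area ∫[-1,4] (-3*s**3 + 39*s + 36) ds = 1125/4.
Total enclosed area = 24 + 1125/4 = 1221/4.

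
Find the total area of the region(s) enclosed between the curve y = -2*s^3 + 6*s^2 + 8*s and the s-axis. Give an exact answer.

The curve meets the s-axis where -2*s^3 + 6*s^2 + 8*s = 0, i.e. -2*s*(s - 4)*(s + 1) = 0, at s = -1, 0, 4.
On [-1, 0] the curve lies below the axis; ∫[-1,0] (-2*s^3 + 6*s^2 + 8*s) ds = -3/2, giving area 3/2.
On [0, 4] the curve lies above the axis; ∫[0,4] (-2*s^3 + 6*s^2 + 8*s) ds = 64, giving area 64.
Total area = 3/2 + 64 = 131/2.

131/2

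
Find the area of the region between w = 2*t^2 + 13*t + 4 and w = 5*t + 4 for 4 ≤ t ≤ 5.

230/3

On [4, 5], (2*t^2 + 13*t + 4) - (5*t + 4) = 2*t^2 + 8*t is ≥ 0 throughout, so the area is a single integral of |2*t^2 + 8*t|.
∫[4,5] (2*t^2 + 8*t) dt = 230/3.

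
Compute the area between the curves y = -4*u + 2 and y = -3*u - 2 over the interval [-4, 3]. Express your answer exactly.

On [-4, 3], (-4*u + 2) - (-3*u - 2) = -u + 4 is ≥ 0 throughout, so the area is a single integral of |-u + 4|.
∫[-4,3] (-u + 4) du = 63/2.

63/2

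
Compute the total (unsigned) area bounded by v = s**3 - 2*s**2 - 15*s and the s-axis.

863/6

The curve meets the s-axis where s**3 - 2*s**2 - 15*s = 0, i.e. s*(s - 5)*(s + 3) = 0, at s = -3, 0, 5.
On [-3, 0] the curve lies above the axis; ∫[-3,0] (s**3 - 2*s**2 - 15*s) ds = 117/4, giving area 117/4.
On [0, 5] the curve lies below the axis; ∫[0,5] (s**3 - 2*s**2 - 15*s) ds = -1375/12, giving area 1375/12.
Total area = 117/4 + 1375/12 = 863/6.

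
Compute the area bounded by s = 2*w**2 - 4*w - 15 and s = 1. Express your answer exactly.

Both boundary curves give s as a function of w, so integrate with respect to w. Setting them equal: 2*w**2 - 4*w - 16 = 0, i.e. 2*(w - 4)*(w + 2) = 0, so they meet at w = -2, 4.
For w in [-2, 4], s = 2*w**2 - 4*w - 15 is on the left; area = ∫[-2,4] (-(2*w**2 - 4*w - 16)) dw = 72.

72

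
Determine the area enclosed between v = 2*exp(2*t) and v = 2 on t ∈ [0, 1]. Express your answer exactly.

On [0, 1], (2*exp(2*t)) - (2) = 2*exp(2*t) - 2 is ≥ 0 throughout, so the area is a single integral of |2*exp(2*t) - 2|.
∫[0,1] (2*exp(2*t) - 2) dt = -3 + exp(2).

-3 + exp(2)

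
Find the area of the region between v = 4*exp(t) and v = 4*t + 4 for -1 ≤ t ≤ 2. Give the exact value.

-18 - 4*exp(-1) + 4*exp(2)

On [-1, 2], (4*exp(t)) - (4*t + 4) = -4*t + 4*exp(t) - 4 is ≥ 0 throughout, so the area is a single integral of |-4*t + 4*exp(t) - 4|.
∫[-1,2] (-4*t + 4*exp(t) - 4) dt = -18 - 4*exp(-1) + 4*exp(2).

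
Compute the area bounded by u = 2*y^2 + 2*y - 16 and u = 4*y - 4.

Both boundary curves give u as a function of y, so integrate with respect to y. Setting them equal: 2*y^2 - 2*y - 12 = 0, i.e. 2*(y - 3)*(y + 2) = 0, so they meet at y = -2, 3.
For y in [-2, 3], u = 2*y^2 + 2*y - 16 is on the left; area = ∫[-2,3] (-(2*y^2 - 2*y - 12)) dy = 125/3.

125/3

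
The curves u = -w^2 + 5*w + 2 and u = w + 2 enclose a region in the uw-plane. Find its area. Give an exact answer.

Both boundary curves give u as a function of w, so integrate with respect to w. Setting them equal: -w^2 + 4*w = 0, i.e. -w*(w - 4) = 0, so they meet at w = 0, 4.
For w in [0, 4], u = -w^2 + 5*w + 2 is on the right; area = ∫[0,4] (-w^2 + 4*w) dw = 32/3.

32/3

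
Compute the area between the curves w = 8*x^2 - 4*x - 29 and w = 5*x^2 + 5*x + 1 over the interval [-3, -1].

21

The difference (8*x^2 - 4*x - 29) - (5*x^2 + 5*x + 1) = 3*x^2 - 9*x - 30 changes sign at x = -2 inside [-3, -1], so split the integral there.
∫[-3,-2] (3*x^2 - 9*x - 30) dx = 23/2.
∫[-2,-1] (3*x^2 - 9*x - 30) dx = -19/2; the area of that piece is 19/2.
Total area = 23/2 + 19/2 = 21.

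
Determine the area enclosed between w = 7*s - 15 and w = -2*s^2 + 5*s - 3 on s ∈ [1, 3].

The difference (7*s - 15) - (-2*s^2 + 5*s - 3) = 2*s^2 + 2*s - 12 changes sign at s = 2 inside [1, 3], so split the integral there.
∫[1,2] (2*s^2 + 2*s - 12) ds = -13/3; the area of that piece is 13/3.
∫[2,3] (2*s^2 + 2*s - 12) ds = 17/3.
Total area = 13/3 + 17/3 = 10.

10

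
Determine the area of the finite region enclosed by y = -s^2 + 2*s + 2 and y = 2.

4/3

Set the curves equal: -s^2 + 2*s + 2 = 2, so -s^2 + 2*s = 0, which factors as -s*(s - 2) = 0. The curves meet at s = 0, 2.
On [0, 2], y = -s^2 + 2*s + 2 is on top; that piece has area ∫[0,2] (-s^2 + 2*s) ds = 4/3.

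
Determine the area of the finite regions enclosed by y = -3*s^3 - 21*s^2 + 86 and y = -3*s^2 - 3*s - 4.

Set the curves equal: -3*s^3 - 21*s^2 + 86 = -3*s^2 - 3*s - 4, so -3*s^3 - 18*s^2 + 3*s + 90 = 0, which factors as -3*(s - 2)*(s + 3)*(s + 5) = 0. The curves meet at s = -5, -3, 2.
On [-5, -3], y = -3*s^2 - 3*s - 4 is on top; that piece has area ∫[-5,-3] (-(-3*s^3 - 18*s^2 + 3*s + 90)) ds = 24.
On [-3, 2], y = -3*s^3 - 21*s^2 + 86 is on top; that piece has area ∫[-3,2] (-3*s^3 - 18*s^2 + 3*s + 90) ds = 1125/4.
Total enclosed area = 24 + 1125/4 = 1221/4.

1221/4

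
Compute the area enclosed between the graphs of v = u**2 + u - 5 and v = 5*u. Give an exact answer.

36

Set the curves equal: u**2 + u - 5 = 5*u, so u**2 - 4*u - 5 = 0, which factors as (u - 5)*(u + 1) = 0. The curves meet at u = -1, 5.
On [-1, 5], v = 5*u is on top; that piece has area ∫[-1,5] (-(u**2 - 4*u - 5)) du = 36.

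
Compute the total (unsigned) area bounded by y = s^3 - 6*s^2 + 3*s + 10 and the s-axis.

The curve meets the s-axis where s^3 - 6*s^2 + 3*s + 10 = 0, i.e. (s - 5)*(s - 2)*(s + 1) = 0, at s = -1, 2, 5.
On [-1, 2] the curve lies above the axis; ∫[-1,2] (s^3 - 6*s^2 + 3*s + 10) ds = 81/4, giving area 81/4.
On [2, 5] the curve lies below the axis; ∫[2,5] (s^3 - 6*s^2 + 3*s + 10) ds = -81/4, giving area 81/4.
Total area = 81/4 + 81/4 = 81/2.

81/2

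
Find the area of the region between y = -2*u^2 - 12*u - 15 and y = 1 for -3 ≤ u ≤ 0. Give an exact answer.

The difference (-2*u^2 - 12*u - 15) - (1) = -2*u^2 - 12*u - 16 changes sign at u = -2 inside [-3, 0], so split the integral there.
∫[-3,-2] (-2*u^2 - 12*u - 16) du = 4/3.
∫[-2,0] (-2*u^2 - 12*u - 16) du = -40/3; the area of that piece is 40/3.
Total area = 4/3 + 40/3 = 44/3.

44/3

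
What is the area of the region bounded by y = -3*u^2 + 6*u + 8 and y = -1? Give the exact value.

Set the curves equal: -3*u^2 + 6*u + 8 = -1, so -3*u^2 + 6*u + 9 = 0, which factors as -3*(u - 3)*(u + 1) = 0. The curves meet at u = -1, 3.
On [-1, 3], y = -3*u^2 + 6*u + 8 is on top; that piece has area ∫[-1,3] (-3*u^2 + 6*u + 9) du = 32.

32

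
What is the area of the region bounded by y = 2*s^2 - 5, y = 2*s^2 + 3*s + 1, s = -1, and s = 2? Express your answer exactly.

On [-1, 2], (2*s^2 - 5) - (2*s^2 + 3*s + 1) = -3*s - 6 is ≤ 0 throughout, so the area is a single integral of |-3*s - 6|.
∫[-1,2] (-3*s - 6) ds = -45/2; the area of that piece is 45/2.

45/2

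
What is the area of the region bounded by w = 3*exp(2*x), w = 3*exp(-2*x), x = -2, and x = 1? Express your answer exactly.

The difference (3*exp(2*x)) - (3*exp(-2*x)) = 3*exp(2*x) - 3*exp(-2*x) changes sign at x = 0 inside [-2, 1], so split the integral there.
∫[-2,0] (3*exp(2*x) - 3*exp(-2*x)) dx = -3*exp(4)/2 - 3*exp(-4)/2 + 3; the area of that piece is -3 + 3*exp(-4)/2 + 3*exp(4)/2.
∫[0,1] (3*exp(2*x) - 3*exp(-2*x)) dx = -3 + 3*exp(-2)/2 + 3*exp(2)/2.
Total area = (-3 + 3*exp(-4)/2 + 3*exp(4)/2) + (-3 + 3*exp(-2)/2 + 3*exp(2)/2) = -6 + 3*exp(-4)/2 + 3*exp(-2)/2 + 3*exp(2)/2 + 3*exp(4)/2.

-6 + 3*exp(-4)/2 + 3*exp(-2)/2 + 3*exp(2)/2 + 3*exp(4)/2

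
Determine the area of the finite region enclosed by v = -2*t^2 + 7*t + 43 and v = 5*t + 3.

243

Set the curves equal: -2*t^2 + 7*t + 43 = 5*t + 3, so -2*t^2 + 2*t + 40 = 0, which factors as -2*(t - 5)*(t + 4) = 0. The curves meet at t = -4, 5.
On [-4, 5], v = -2*t^2 + 7*t + 43 is on top; that piece has area ∫[-4,5] (-2*t^2 + 2*t + 40) dt = 243.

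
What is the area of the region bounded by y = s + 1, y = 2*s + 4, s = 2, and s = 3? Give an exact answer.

On [2, 3], (s + 1) - (2*s + 4) = -s - 3 is ≤ 0 throughout, so the area is a single integral of |-s - 3|.
∫[2,3] (-s - 3) ds = -11/2; the area of that piece is 11/2.

11/2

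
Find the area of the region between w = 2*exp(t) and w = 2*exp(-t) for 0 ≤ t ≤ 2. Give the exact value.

-4 + 2*exp(-2) + 2*exp(2)

On [0, 2], (2*exp(t)) - (2*exp(-t)) = 2*exp(t) - 2*exp(-t) is ≥ 0 throughout, so the area is a single integral of |2*exp(t) - 2*exp(-t)|.
∫[0,2] (2*exp(t) - 2*exp(-t)) dt = -4 + 2*exp(-2) + 2*exp(2).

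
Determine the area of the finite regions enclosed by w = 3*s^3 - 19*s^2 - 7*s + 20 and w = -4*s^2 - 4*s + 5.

148

Set the curves equal: 3*s^3 - 19*s^2 - 7*s + 20 = -4*s^2 - 4*s + 5, so 3*s^3 - 15*s^2 - 3*s + 15 = 0, which factors as 3*(s - 5)*(s - 1)*(s + 1) = 0. The curves meet at s = -1, 1, 5.
On [-1, 1], w = 3*s^3 - 19*s^2 - 7*s + 20 is on top; that piece has area ∫[-1,1] (3*s^3 - 15*s^2 - 3*s + 15) ds = 20.
On [1, 5], w = -4*s^2 - 4*s + 5 is on top; that piece has area ∫[1,5] (-(3*s^3 - 15*s^2 - 3*s + 15)) ds = 128.
Total enclosed area = 20 + 128 = 148.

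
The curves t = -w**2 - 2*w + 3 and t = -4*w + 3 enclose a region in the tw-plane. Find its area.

Both boundary curves give t as a function of w, so integrate with respect to w. Setting them equal: -w**2 + 2*w = 0, i.e. -w*(w - 2) = 0, so they meet at w = 0, 2.
For w in [0, 2], t = -w**2 - 2*w + 3 is on the right; area = ∫[0,2] (-w**2 + 2*w) dw = 4/3.

4/3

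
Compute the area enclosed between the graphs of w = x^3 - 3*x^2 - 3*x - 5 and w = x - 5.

Set the curves equal: x^3 - 3*x^2 - 3*x - 5 = x - 5, so x^3 - 3*x^2 - 4*x = 0, which factors as x*(x - 4)*(x + 1) = 0. The curves meet at x = -1, 0, 4.
On [-1, 0], w = x^3 - 3*x^2 - 3*x - 5 is on top; that piece has area ∫[-1,0] (x^3 - 3*x^2 - 4*x) dx = 3/4.
On [0, 4], w = x - 5 is on top; that piece has area ∫[0,4] (-(x^3 - 3*x^2 - 4*x)) dx = 32.
Total enclosed area = 3/4 + 32 = 131/4.

131/4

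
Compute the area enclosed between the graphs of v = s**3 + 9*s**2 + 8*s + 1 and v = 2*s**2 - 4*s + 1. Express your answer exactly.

Set the curves equal: s**3 + 9*s**2 + 8*s + 1 = 2*s**2 - 4*s + 1, so s**3 + 7*s**2 + 12*s = 0, which factors as s*(s + 3)*(s + 4) = 0. The curves meet at s = -4, -3, 0.
On [-4, -3], v = s**3 + 9*s**2 + 8*s + 1 is on top; that piece has area ∫[-4,-3] (s**3 + 7*s**2 + 12*s) ds = 7/12.
On [-3, 0], v = 2*s**2 - 4*s + 1 is on top; that piece has area ∫[-3,0] (-(s**3 + 7*s**2 + 12*s)) ds = 45/4.
Total enclosed area = 7/12 + 45/4 = 71/6.

71/6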